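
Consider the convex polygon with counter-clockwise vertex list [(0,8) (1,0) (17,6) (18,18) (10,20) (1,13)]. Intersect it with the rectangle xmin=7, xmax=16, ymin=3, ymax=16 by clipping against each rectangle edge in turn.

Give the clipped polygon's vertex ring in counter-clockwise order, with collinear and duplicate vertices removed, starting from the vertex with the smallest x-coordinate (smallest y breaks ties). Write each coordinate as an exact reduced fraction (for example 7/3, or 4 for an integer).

1. After x ≥ 7: [(7,9/4) (17,6) (18,18) (10,20) (7,53/3)]
2. After x ≤ 16: [(7,9/4) (16,45/8) (16,37/2) (10,20) (7,53/3)]
3. After y ≥ 3: [(7,3) (9,3) (16,45/8) (16,37/2) (10,20) (7,53/3)]
4. After y ≤ 16: [(7,16) (7,3) (9,3) (16,45/8) (16,16)]
5. Canonical ring: [(7,3) (9,3) (16,45/8) (16,16) (7,16)]

Clipped polygon: [(7,3) (9,3) (16,45/8) (16,16) (7,16)]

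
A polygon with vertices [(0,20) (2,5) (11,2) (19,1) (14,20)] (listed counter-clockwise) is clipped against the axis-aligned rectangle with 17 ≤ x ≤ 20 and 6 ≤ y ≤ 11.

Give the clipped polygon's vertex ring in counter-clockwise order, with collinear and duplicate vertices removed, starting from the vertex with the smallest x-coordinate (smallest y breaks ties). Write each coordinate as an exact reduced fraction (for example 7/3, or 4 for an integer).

1. After x ≥ 17: [(17,5/4) (19,1) (17,43/5)]
2. After x ≤ 20: [(17,5/4) (19,1) (17,43/5)]
3. After y ≥ 6: [(17,6) (336/19,6) (17,43/5)]
4. After y ≤ 11: [(17,6) (336/19,6) (17,43/5)]
5. Canonical ring: [(17,6) (336/19,6) (17,43/5)]

Clipped polygon: [(17,6) (336/19,6) (17,43/5)]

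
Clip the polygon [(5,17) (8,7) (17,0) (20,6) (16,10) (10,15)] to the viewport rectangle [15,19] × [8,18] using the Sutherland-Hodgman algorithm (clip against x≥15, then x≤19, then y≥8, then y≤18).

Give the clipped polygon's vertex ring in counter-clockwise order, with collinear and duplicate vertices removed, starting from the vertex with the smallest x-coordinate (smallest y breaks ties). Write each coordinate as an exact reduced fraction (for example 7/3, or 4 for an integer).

1. After x ≥ 15: [(15,14/9) (17,0) (20,6) (16,10) (15,65/6)]
2. After x ≤ 19: [(15,14/9) (17,0) (19,4) (19,7) (16,10) (15,65/6)]
3. After y ≥ 8: [(15,8) (18,8) (16,10) (15,65/6)]
4. After y ≤ 18: [(15,8) (18,8) (16,10) (15,65/6)]
5. Canonical ring: [(15,8) (18,8) (16,10) (15,65/6)]

Clipped polygon: [(15,8) (18,8) (16,10) (15,65/6)]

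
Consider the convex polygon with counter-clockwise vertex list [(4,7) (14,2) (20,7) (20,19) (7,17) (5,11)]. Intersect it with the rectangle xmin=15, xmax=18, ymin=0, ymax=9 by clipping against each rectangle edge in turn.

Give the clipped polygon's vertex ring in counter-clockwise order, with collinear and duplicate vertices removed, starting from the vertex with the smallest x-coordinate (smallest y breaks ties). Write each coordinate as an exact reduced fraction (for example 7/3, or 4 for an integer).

Clipped polygon: [(15,17/6) (18,16/3) (18,9) (15,9)]

1. After x ≥ 15: [(15,17/6) (20,7) (20,19) (15,237/13)]
2. After x ≤ 18: [(15,17/6) (18,16/3) (18,243/13) (15,237/13)]
3. After y ≥ 0: [(15,17/6) (18,16/3) (18,243/13) (15,237/13)]
4. After y ≤ 9: [(15,9) (15,17/6) (18,16/3) (18,9)]
5. Canonical ring: [(15,17/6) (18,16/3) (18,9) (15,9)]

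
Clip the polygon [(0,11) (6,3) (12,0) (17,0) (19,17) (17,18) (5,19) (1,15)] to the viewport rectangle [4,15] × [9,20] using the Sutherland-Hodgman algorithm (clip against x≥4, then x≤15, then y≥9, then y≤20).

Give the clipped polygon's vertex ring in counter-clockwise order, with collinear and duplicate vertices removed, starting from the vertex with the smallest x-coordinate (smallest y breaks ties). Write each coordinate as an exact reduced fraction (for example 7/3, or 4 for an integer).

1. After x ≥ 4: [(4,17/3) (6,3) (12,0) (17,0) (19,17) (17,18) (5,19) (4,18)]
2. After x ≤ 15: [(4,17/3) (6,3) (12,0) (15,0) (15,109/6) (5,19) (4,18)]
3. After y ≥ 9: [(4,9) (15,9) (15,109/6) (5,19) (4,18)]
4. After y ≤ 20: [(4,9) (15,9) (15,109/6) (5,19) (4,18)]
5. Canonical ring: [(4,9) (15,9) (15,109/6) (5,19) (4,18)]

Clipped polygon: [(4,9) (15,9) (15,109/6) (5,19) (4,18)]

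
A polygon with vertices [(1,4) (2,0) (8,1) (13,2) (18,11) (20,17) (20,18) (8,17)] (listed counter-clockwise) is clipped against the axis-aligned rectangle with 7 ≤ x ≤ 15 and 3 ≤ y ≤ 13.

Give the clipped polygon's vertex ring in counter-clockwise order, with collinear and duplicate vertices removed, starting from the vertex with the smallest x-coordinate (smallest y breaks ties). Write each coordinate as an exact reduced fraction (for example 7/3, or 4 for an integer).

Clipped polygon: [(7,3) (122/9,3) (15,28/5) (15,13) (7,13)]

1. After x ≥ 7: [(7,106/7) (7,5/6) (8,1) (13,2) (18,11) (20,17) (20,18) (8,17)]
2. After x ≤ 15: [(7,106/7) (7,5/6) (8,1) (13,2) (15,28/5) (15,211/12) (8,17)]
3. After y ≥ 3: [(7,106/7) (7,3) (122/9,3) (15,28/5) (15,211/12) (8,17)]
4. After y ≤ 13: [(7,13) (7,3) (122/9,3) (15,28/5) (15,13)]
5. Canonical ring: [(7,3) (122/9,3) (15,28/5) (15,13) (7,13)]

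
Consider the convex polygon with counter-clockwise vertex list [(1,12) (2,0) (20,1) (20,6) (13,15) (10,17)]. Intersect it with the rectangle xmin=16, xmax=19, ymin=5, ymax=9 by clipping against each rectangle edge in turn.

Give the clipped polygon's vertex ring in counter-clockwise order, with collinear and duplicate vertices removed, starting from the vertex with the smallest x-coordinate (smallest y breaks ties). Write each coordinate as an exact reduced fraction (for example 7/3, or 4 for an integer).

1. After x ≥ 16: [(16,7/9) (20,1) (20,6) (16,78/7)]
2. After x ≤ 19: [(16,7/9) (19,17/18) (19,51/7) (16,78/7)]
3. After y ≥ 5: [(16,5) (19,5) (19,51/7) (16,78/7)]
4. After y ≤ 9: [(16,9) (16,5) (19,5) (19,51/7) (53/3,9)]
5. Canonical ring: [(16,5) (19,5) (19,51/7) (53/3,9) (16,9)]

Clipped polygon: [(16,5) (19,5) (19,51/7) (53/3,9) (16,9)]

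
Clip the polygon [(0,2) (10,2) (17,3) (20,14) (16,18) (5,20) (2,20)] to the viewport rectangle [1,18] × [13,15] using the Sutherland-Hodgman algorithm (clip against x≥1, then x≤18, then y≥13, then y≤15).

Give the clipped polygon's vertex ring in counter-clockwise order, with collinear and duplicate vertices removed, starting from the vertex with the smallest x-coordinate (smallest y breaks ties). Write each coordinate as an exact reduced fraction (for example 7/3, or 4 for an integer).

Clipped polygon: [(11/9,13) (18,13) (18,15) (13/9,15)]

1. After x ≥ 1: [(1,11) (1,2) (10,2) (17,3) (20,14) (16,18) (5,20) (2,20)]
2. After x ≤ 18: [(1,11) (1,2) (10,2) (17,3) (18,20/3) (18,16) (16,18) (5,20) (2,20)]
3. After y ≥ 13: [(11/9,13) (18,13) (18,16) (16,18) (5,20) (2,20)]
4. After y ≤ 15: [(13/9,15) (11/9,13) (18,13) (18,15)]
5. Canonical ring: [(11/9,13) (18,13) (18,15) (13/9,15)]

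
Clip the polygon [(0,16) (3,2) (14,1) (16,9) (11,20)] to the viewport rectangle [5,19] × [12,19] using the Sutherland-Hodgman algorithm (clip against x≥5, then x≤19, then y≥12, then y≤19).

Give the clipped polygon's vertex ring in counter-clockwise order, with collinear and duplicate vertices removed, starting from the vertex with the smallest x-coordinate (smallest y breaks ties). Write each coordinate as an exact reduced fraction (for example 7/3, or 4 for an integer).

Clipped polygon: [(5,12) (161/11,12) (126/11,19) (33/4,19) (5,196/11)]

1. After x ≥ 5: [(5,196/11) (5,20/11) (14,1) (16,9) (11,20)]
2. After x ≤ 19: [(5,196/11) (5,20/11) (14,1) (16,9) (11,20)]
3. After y ≥ 12: [(5,196/11) (5,12) (161/11,12) (11,20)]
4. After y ≤ 19: [(33/4,19) (5,196/11) (5,12) (161/11,12) (126/11,19)]
5. Canonical ring: [(5,12) (161/11,12) (126/11,19) (33/4,19) (5,196/11)]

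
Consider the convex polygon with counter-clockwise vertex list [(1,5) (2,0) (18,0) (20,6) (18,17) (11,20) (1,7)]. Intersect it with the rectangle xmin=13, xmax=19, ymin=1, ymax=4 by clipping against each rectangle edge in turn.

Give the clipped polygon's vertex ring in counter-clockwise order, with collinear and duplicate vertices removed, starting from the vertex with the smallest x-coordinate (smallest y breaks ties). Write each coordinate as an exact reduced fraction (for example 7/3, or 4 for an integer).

Clipped polygon: [(13,1) (55/3,1) (19,3) (19,4) (13,4)]

1. After x ≥ 13: [(13,0) (18,0) (20,6) (18,17) (13,134/7)]
2. After x ≤ 19: [(13,0) (18,0) (19,3) (19,23/2) (18,17) (13,134/7)]
3. After y ≥ 1: [(13,1) (55/3,1) (19,3) (19,23/2) (18,17) (13,134/7)]
4. After y ≤ 4: [(13,4) (13,1) (55/3,1) (19,3) (19,4)]
5. Canonical ring: [(13,1) (55/3,1) (19,3) (19,4) (13,4)]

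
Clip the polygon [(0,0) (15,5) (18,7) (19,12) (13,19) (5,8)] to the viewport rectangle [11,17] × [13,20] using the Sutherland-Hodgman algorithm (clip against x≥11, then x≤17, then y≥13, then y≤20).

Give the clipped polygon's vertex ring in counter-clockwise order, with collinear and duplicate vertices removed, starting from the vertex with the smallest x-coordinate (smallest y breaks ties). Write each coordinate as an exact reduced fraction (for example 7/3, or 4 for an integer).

Clipped polygon: [(11,13) (17,13) (17,43/3) (13,19) (11,65/4)]

1. After x ≥ 11: [(11,11/3) (15,5) (18,7) (19,12) (13,19) (11,65/4)]
2. After x ≤ 17: [(11,11/3) (15,5) (17,19/3) (17,43/3) (13,19) (11,65/4)]
3. After y ≥ 13: [(11,13) (17,13) (17,43/3) (13,19) (11,65/4)]
4. After y ≤ 20: [(11,13) (17,13) (17,43/3) (13,19) (11,65/4)]
5. Canonical ring: [(11,13) (17,13) (17,43/3) (13,19) (11,65/4)]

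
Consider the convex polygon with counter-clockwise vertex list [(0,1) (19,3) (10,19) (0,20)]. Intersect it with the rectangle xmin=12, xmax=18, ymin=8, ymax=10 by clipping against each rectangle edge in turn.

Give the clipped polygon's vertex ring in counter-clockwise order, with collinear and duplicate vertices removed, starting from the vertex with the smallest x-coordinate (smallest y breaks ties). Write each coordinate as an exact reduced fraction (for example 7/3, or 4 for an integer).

Clipped polygon: [(12,8) (259/16,8) (241/16,10) (12,10)]

1. After x ≥ 12: [(12,43/19) (19,3) (12,139/9)]
2. After x ≤ 18: [(12,43/19) (18,55/19) (18,43/9) (12,139/9)]
3. After y ≥ 8: [(12,8) (259/16,8) (12,139/9)]
4. After y ≤ 10: [(12,10) (12,8) (259/16,8) (241/16,10)]
5. Canonical ring: [(12,8) (259/16,8) (241/16,10) (12,10)]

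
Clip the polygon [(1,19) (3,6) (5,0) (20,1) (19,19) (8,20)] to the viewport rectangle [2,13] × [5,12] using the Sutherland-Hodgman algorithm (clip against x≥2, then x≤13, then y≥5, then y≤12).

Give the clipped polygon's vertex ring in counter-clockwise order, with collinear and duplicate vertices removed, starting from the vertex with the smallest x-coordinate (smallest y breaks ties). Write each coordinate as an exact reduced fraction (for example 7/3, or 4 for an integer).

1. After x ≥ 2: [(2,134/7) (2,25/2) (3,6) (5,0) (20,1) (19,19) (8,20)]
2. After x ≤ 13: [(2,134/7) (2,25/2) (3,6) (5,0) (13,8/15) (13,215/11) (8,20)]
3. After y ≥ 5: [(2,134/7) (2,25/2) (3,6) (10/3,5) (13,5) (13,215/11) (8,20)]
4. After y ≤ 12: [(27/13,12) (3,6) (10/3,5) (13,5) (13,12)]
5. Canonical ring: [(27/13,12) (3,6) (10/3,5) (13,5) (13,12)]

Clipped polygon: [(27/13,12) (3,6) (10/3,5) (13,5) (13,12)]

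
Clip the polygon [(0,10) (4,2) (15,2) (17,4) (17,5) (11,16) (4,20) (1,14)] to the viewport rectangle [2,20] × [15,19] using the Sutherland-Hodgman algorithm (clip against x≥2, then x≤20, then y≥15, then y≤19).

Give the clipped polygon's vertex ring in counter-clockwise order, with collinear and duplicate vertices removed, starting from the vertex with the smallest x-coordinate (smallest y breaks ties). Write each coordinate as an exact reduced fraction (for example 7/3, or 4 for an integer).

1. After x ≥ 2: [(2,6) (4,2) (15,2) (17,4) (17,5) (11,16) (4,20) (2,16)]
2. After x ≤ 20: [(2,6) (4,2) (15,2) (17,4) (17,5) (11,16) (4,20) (2,16)]
3. After y ≥ 15: [(2,15) (127/11,15) (11,16) (4,20) (2,16)]
4. After y ≤ 19: [(2,15) (127/11,15) (11,16) (23/4,19) (7/2,19) (2,16)]
5. Canonical ring: [(2,15) (127/11,15) (11,16) (23/4,19) (7/2,19) (2,16)]

Clipped polygon: [(2,15) (127/11,15) (11,16) (23/4,19) (7/2,19) (2,16)]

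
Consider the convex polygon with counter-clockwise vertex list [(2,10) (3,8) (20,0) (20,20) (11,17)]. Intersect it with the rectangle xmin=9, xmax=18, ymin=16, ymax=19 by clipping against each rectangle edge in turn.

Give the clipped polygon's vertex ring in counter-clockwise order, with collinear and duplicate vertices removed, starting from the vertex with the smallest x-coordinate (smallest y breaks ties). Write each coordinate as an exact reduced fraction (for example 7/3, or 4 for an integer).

Clipped polygon: [(68/7,16) (18,16) (18,19) (17,19) (11,17)]

1. After x ≥ 9: [(9,139/9) (9,88/17) (20,0) (20,20) (11,17)]
2. After x ≤ 18: [(9,139/9) (9,88/17) (18,16/17) (18,58/3) (11,17)]
3. After y ≥ 16: [(68/7,16) (18,16) (18,58/3) (11,17)]
4. After y ≤ 19: [(68/7,16) (18,16) (18,19) (17,19) (11,17)]
5. Canonical ring: [(68/7,16) (18,16) (18,19) (17,19) (11,17)]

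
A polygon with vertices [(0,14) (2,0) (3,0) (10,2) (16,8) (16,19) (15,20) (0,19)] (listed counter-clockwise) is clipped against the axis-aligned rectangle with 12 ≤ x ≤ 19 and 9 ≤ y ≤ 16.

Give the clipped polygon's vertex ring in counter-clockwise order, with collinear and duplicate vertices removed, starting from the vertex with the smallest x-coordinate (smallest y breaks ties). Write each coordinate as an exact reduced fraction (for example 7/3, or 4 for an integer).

1. After x ≥ 12: [(12,4) (16,8) (16,19) (15,20) (12,99/5)]
2. After x ≤ 19: [(12,4) (16,8) (16,19) (15,20) (12,99/5)]
3. After y ≥ 9: [(12,9) (16,9) (16,19) (15,20) (12,99/5)]
4. After y ≤ 16: [(12,16) (12,9) (16,9) (16,16)]
5. Canonical ring: [(12,9) (16,9) (16,16) (12,16)]

Clipped polygon: [(12,9) (16,9) (16,16) (12,16)]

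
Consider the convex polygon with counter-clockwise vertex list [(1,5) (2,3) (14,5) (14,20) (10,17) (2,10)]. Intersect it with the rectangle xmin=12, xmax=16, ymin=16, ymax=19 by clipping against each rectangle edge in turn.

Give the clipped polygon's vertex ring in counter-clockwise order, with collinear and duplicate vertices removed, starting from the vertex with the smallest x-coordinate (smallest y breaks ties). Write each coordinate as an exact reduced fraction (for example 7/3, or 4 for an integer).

Clipped polygon: [(12,16) (14,16) (14,19) (38/3,19) (12,37/2)]

1. After x ≥ 12: [(12,14/3) (14,5) (14,20) (12,37/2)]
2. After x ≤ 16: [(12,14/3) (14,5) (14,20) (12,37/2)]
3. After y ≥ 16: [(12,16) (14,16) (14,20) (12,37/2)]
4. After y ≤ 19: [(12,16) (14,16) (14,19) (38/3,19) (12,37/2)]
5. Canonical ring: [(12,16) (14,16) (14,19) (38/3,19) (12,37/2)]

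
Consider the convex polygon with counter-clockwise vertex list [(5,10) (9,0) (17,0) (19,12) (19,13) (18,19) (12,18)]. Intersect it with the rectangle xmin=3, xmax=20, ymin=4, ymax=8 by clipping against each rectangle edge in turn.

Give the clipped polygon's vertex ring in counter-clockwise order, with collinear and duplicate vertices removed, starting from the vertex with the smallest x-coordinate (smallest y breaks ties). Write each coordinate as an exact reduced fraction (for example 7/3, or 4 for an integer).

1. After x ≥ 3: [(5,10) (9,0) (17,0) (19,12) (19,13) (18,19) (12,18)]
2. After x ≤ 20: [(5,10) (9,0) (17,0) (19,12) (19,13) (18,19) (12,18)]
3. After y ≥ 4: [(5,10) (37/5,4) (53/3,4) (19,12) (19,13) (18,19) (12,18)]
4. After y ≤ 8: [(29/5,8) (37/5,4) (53/3,4) (55/3,8)]
5. Canonical ring: [(29/5,8) (37/5,4) (53/3,4) (55/3,8)]

Clipped polygon: [(29/5,8) (37/5,4) (53/3,4) (55/3,8)]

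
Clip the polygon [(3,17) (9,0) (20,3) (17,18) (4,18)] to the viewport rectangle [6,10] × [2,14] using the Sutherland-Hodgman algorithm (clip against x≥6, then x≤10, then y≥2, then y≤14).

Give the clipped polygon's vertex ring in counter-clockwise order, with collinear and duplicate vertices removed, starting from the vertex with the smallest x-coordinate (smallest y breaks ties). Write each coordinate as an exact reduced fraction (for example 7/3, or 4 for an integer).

Clipped polygon: [(6,17/2) (141/17,2) (10,2) (10,14) (6,14)]

1. After x ≥ 6: [(6,17/2) (9,0) (20,3) (17,18) (6,18)]
2. After x ≤ 10: [(6,17/2) (9,0) (10,3/11) (10,18) (6,18)]
3. After y ≥ 2: [(6,17/2) (141/17,2) (10,2) (10,18) (6,18)]
4. After y ≤ 14: [(6,14) (6,17/2) (141/17,2) (10,2) (10,14)]
5. Canonical ring: [(6,17/2) (141/17,2) (10,2) (10,14) (6,14)]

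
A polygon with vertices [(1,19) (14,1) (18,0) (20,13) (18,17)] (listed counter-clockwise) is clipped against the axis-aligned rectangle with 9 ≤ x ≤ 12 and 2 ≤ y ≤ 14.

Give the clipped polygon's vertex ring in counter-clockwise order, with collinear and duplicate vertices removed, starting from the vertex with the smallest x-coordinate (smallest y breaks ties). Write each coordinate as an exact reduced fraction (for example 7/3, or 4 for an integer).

Clipped polygon: [(9,103/13) (12,49/13) (12,14) (9,14)]

1. After x ≥ 9: [(9,307/17) (9,103/13) (14,1) (18,0) (20,13) (18,17)]
2. After x ≤ 12: [(12,301/17) (9,307/17) (9,103/13) (12,49/13)]
3. After y ≥ 2: [(12,301/17) (9,307/17) (9,103/13) (12,49/13)]
4. After y ≤ 14: [(12,14) (9,14) (9,103/13) (12,49/13)]
5. Canonical ring: [(9,103/13) (12,49/13) (12,14) (9,14)]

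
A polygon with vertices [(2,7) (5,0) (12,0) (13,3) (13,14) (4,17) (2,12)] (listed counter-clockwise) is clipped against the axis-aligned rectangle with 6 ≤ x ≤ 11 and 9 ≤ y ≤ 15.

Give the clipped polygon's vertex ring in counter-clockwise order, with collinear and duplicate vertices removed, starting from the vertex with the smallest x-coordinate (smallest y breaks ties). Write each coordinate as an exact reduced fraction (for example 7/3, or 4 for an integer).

1. After x ≥ 6: [(6,0) (12,0) (13,3) (13,14) (6,49/3)]
2. After x ≤ 11: [(6,0) (11,0) (11,44/3) (6,49/3)]
3. After y ≥ 9: [(6,9) (11,9) (11,44/3) (6,49/3)]
4. After y ≤ 15: [(6,15) (6,9) (11,9) (11,44/3) (10,15)]
5. Canonical ring: [(6,9) (11,9) (11,44/3) (10,15) (6,15)]

Clipped polygon: [(6,9) (11,9) (11,44/3) (10,15) (6,15)]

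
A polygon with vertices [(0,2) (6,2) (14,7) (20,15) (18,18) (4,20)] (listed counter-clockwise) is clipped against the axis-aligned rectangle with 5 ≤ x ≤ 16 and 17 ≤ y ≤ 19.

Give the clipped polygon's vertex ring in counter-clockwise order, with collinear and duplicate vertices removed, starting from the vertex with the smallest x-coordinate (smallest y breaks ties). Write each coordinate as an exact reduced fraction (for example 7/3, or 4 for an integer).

1. After x ≥ 5: [(5,2) (6,2) (14,7) (20,15) (18,18) (5,139/7)]
2. After x ≤ 16: [(5,2) (6,2) (14,7) (16,29/3) (16,128/7) (5,139/7)]
3. After y ≥ 17: [(5,17) (16,17) (16,128/7) (5,139/7)]
4. After y ≤ 19: [(5,19) (5,17) (16,17) (16,128/7) (11,19)]
5. Canonical ring: [(5,17) (16,17) (16,128/7) (11,19) (5,19)]

Clipped polygon: [(5,17) (16,17) (16,128/7) (11,19) (5,19)]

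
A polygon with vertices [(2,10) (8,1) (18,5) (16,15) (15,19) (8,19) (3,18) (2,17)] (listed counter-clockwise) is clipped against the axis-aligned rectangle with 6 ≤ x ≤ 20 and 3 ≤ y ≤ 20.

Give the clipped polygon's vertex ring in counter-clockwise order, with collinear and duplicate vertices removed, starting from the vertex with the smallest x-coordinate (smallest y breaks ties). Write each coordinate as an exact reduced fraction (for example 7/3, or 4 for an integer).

1. After x ≥ 6: [(6,4) (8,1) (18,5) (16,15) (15,19) (8,19) (6,93/5)]
2. After x ≤ 20: [(6,4) (8,1) (18,5) (16,15) (15,19) (8,19) (6,93/5)]
3. After y ≥ 3: [(6,4) (20/3,3) (13,3) (18,5) (16,15) (15,19) (8,19) (6,93/5)]
4. After y ≤ 20: [(6,4) (20/3,3) (13,3) (18,5) (16,15) (15,19) (8,19) (6,93/5)]
5. Canonical ring: [(6,4) (20/3,3) (13,3) (18,5) (16,15) (15,19) (8,19) (6,93/5)]

Clipped polygon: [(6,4) (20/3,3) (13,3) (18,5) (16,15) (15,19) (8,19) (6,93/5)]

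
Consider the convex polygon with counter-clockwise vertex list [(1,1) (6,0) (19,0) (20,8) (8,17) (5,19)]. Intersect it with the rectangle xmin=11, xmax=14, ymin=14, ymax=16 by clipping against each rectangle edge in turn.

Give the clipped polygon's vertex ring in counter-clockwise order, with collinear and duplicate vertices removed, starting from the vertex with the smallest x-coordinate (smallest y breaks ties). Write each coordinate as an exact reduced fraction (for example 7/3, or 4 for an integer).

1. After x ≥ 11: [(11,0) (19,0) (20,8) (11,59/4)]
2. After x ≤ 14: [(11,0) (14,0) (14,25/2) (11,59/4)]
3. After y ≥ 14: [(11,14) (12,14) (11,59/4)]
4. After y ≤ 16: [(11,14) (12,14) (11,59/4)]
5. Canonical ring: [(11,14) (12,14) (11,59/4)]

Clipped polygon: [(11,14) (12,14) (11,59/4)]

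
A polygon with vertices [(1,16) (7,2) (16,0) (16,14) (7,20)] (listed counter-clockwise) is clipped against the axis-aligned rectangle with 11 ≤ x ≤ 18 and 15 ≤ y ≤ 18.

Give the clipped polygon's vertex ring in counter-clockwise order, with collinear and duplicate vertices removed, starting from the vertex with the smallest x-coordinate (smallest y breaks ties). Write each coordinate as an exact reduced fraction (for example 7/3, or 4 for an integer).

1. After x ≥ 11: [(11,10/9) (16,0) (16,14) (11,52/3)]
2. After x ≤ 18: [(11,10/9) (16,0) (16,14) (11,52/3)]
3. After y ≥ 15: [(11,15) (29/2,15) (11,52/3)]
4. After y ≤ 18: [(11,15) (29/2,15) (11,52/3)]
5. Canonical ring: [(11,15) (29/2,15) (11,52/3)]

Clipped polygon: [(11,15) (29/2,15) (11,52/3)]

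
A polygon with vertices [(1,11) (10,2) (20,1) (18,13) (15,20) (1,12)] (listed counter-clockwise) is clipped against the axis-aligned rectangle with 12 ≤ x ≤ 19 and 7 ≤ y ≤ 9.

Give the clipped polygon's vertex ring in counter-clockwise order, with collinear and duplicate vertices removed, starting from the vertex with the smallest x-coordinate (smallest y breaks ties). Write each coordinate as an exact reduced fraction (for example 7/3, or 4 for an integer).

Clipped polygon: [(12,7) (19,7) (56/3,9) (12,9)]

1. After x ≥ 12: [(12,9/5) (20,1) (18,13) (15,20) (12,128/7)]
2. After x ≤ 19: [(12,9/5) (19,11/10) (19,7) (18,13) (15,20) (12,128/7)]
3. After y ≥ 7: [(12,7) (19,7) (19,7) (18,13) (15,20) (12,128/7)]
4. After y ≤ 9: [(12,9) (12,7) (19,7) (19,7) (56/3,9)]
5. Canonical ring: [(12,7) (19,7) (56/3,9) (12,9)]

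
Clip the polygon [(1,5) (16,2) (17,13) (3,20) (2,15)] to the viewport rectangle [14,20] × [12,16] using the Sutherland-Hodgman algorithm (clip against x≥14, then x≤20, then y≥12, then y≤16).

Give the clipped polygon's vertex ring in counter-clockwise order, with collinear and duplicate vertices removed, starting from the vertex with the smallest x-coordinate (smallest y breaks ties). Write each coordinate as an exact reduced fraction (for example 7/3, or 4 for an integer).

Clipped polygon: [(14,12) (186/11,12) (17,13) (14,29/2)]

1. After x ≥ 14: [(14,12/5) (16,2) (17,13) (14,29/2)]
2. After x ≤ 20: [(14,12/5) (16,2) (17,13) (14,29/2)]
3. After y ≥ 12: [(14,12) (186/11,12) (17,13) (14,29/2)]
4. After y ≤ 16: [(14,12) (186/11,12) (17,13) (14,29/2)]
5. Canonical ring: [(14,12) (186/11,12) (17,13) (14,29/2)]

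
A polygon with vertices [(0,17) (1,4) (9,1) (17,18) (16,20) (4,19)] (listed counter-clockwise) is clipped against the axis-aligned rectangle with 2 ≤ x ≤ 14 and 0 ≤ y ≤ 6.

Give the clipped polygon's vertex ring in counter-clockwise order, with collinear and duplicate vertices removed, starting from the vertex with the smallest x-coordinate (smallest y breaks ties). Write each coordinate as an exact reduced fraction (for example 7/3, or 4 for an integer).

1. After x ≥ 2: [(2,18) (2,29/8) (9,1) (17,18) (16,20) (4,19)]
2. After x ≤ 14: [(2,18) (2,29/8) (9,1) (14,93/8) (14,119/6) (4,19)]
3. After y ≥ 0: [(2,18) (2,29/8) (9,1) (14,93/8) (14,119/6) (4,19)]
4. After y ≤ 6: [(2,6) (2,29/8) (9,1) (193/17,6)]
5. Canonical ring: [(2,29/8) (9,1) (193/17,6) (2,6)]

Clipped polygon: [(2,29/8) (9,1) (193/17,6) (2,6)]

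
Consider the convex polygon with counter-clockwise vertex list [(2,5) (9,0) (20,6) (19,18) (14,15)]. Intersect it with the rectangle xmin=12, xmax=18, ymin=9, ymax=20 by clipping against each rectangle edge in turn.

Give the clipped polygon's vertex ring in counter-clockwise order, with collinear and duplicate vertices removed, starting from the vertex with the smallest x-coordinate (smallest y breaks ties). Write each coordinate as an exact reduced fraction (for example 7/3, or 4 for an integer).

Clipped polygon: [(12,9) (18,9) (18,87/5) (14,15) (12,40/3)]

1. After x ≥ 12: [(12,40/3) (12,18/11) (20,6) (19,18) (14,15)]
2. After x ≤ 18: [(12,40/3) (12,18/11) (18,54/11) (18,87/5) (14,15)]
3. After y ≥ 9: [(12,40/3) (12,9) (18,9) (18,87/5) (14,15)]
4. After y ≤ 20: [(12,40/3) (12,9) (18,9) (18,87/5) (14,15)]
5. Canonical ring: [(12,9) (18,9) (18,87/5) (14,15) (12,40/3)]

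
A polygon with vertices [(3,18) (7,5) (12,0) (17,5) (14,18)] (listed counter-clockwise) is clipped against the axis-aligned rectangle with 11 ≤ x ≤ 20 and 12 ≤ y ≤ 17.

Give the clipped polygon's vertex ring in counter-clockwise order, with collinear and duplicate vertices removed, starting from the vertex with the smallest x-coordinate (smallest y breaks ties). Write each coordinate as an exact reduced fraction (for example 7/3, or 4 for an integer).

Clipped polygon: [(11,12) (200/13,12) (185/13,17) (11,17)]

1. After x ≥ 11: [(11,18) (11,1) (12,0) (17,5) (14,18)]
2. After x ≤ 20: [(11,18) (11,1) (12,0) (17,5) (14,18)]
3. After y ≥ 12: [(11,18) (11,12) (200/13,12) (14,18)]
4. After y ≤ 17: [(11,17) (11,12) (200/13,12) (185/13,17)]
5. Canonical ring: [(11,12) (200/13,12) (185/13,17) (11,17)]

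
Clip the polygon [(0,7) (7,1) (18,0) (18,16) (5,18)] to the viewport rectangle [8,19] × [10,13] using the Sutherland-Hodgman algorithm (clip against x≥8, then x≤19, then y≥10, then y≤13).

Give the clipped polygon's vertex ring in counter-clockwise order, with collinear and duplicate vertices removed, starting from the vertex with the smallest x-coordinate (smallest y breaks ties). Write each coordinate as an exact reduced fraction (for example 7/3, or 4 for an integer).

1. After x ≥ 8: [(8,10/11) (18,0) (18,16) (8,228/13)]
2. After x ≤ 19: [(8,10/11) (18,0) (18,16) (8,228/13)]
3. After y ≥ 10: [(8,10) (18,10) (18,16) (8,228/13)]
4. After y ≤ 13: [(8,13) (8,10) (18,10) (18,13)]
5. Canonical ring: [(8,10) (18,10) (18,13) (8,13)]

Clipped polygon: [(8,10) (18,10) (18,13) (8,13)]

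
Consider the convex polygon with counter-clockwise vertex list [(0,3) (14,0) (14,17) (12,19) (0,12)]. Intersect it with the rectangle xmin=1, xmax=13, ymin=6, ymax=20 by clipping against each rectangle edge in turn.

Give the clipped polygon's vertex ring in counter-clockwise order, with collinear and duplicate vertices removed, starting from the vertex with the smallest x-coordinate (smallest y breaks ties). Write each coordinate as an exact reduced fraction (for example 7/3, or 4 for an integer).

1. After x ≥ 1: [(1,39/14) (14,0) (14,17) (12,19) (1,151/12)]
2. After x ≤ 13: [(1,39/14) (13,3/14) (13,18) (12,19) (1,151/12)]
3. After y ≥ 6: [(1,6) (13,6) (13,18) (12,19) (1,151/12)]
4. After y ≤ 20: [(1,6) (13,6) (13,18) (12,19) (1,151/12)]
5. Canonical ring: [(1,6) (13,6) (13,18) (12,19) (1,151/12)]

Clipped polygon: [(1,6) (13,6) (13,18) (12,19) (1,151/12)]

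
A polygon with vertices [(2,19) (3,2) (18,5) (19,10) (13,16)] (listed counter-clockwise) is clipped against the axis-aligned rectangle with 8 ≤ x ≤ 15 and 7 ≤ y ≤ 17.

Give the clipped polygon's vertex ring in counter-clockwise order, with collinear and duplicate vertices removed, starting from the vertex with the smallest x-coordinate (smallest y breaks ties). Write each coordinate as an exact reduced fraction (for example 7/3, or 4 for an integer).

1. After x ≥ 8: [(8,191/11) (8,3) (18,5) (19,10) (13,16)]
2. After x ≤ 15: [(8,191/11) (8,3) (15,22/5) (15,14) (13,16)]
3. After y ≥ 7: [(8,191/11) (8,7) (15,7) (15,14) (13,16)]
4. After y ≤ 17: [(28/3,17) (8,17) (8,7) (15,7) (15,14) (13,16)]
5. Canonical ring: [(8,7) (15,7) (15,14) (13,16) (28/3,17) (8,17)]

Clipped polygon: [(8,7) (15,7) (15,14) (13,16) (28/3,17) (8,17)]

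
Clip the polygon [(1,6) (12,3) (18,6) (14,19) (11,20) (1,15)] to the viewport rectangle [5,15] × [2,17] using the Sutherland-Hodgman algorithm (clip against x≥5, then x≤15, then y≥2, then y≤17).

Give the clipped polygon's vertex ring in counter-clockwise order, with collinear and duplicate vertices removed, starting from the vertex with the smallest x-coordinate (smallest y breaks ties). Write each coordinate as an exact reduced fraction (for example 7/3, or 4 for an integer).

1. After x ≥ 5: [(5,54/11) (12,3) (18,6) (14,19) (11,20) (5,17)]
2. After x ≤ 15: [(5,54/11) (12,3) (15,9/2) (15,63/4) (14,19) (11,20) (5,17)]
3. After y ≥ 2: [(5,54/11) (12,3) (15,9/2) (15,63/4) (14,19) (11,20) (5,17)]
4. After y ≤ 17: [(5,54/11) (12,3) (15,9/2) (15,63/4) (190/13,17) (5,17) (5,17)]
5. Canonical ring: [(5,54/11) (12,3) (15,9/2) (15,63/4) (190/13,17) (5,17)]

Clipped polygon: [(5,54/11) (12,3) (15,9/2) (15,63/4) (190/13,17) (5,17)]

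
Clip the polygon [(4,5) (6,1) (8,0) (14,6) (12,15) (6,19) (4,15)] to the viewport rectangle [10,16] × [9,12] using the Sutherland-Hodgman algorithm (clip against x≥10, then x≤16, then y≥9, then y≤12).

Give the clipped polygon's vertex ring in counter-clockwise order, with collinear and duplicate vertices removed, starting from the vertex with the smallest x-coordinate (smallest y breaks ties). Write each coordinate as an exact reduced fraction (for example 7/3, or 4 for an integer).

1. After x ≥ 10: [(10,2) (14,6) (12,15) (10,49/3)]
2. After x ≤ 16: [(10,2) (14,6) (12,15) (10,49/3)]
3. After y ≥ 9: [(10,9) (40/3,9) (12,15) (10,49/3)]
4. After y ≤ 12: [(10,12) (10,9) (40/3,9) (38/3,12)]
5. Canonical ring: [(10,9) (40/3,9) (38/3,12) (10,12)]

Clipped polygon: [(10,9) (40/3,9) (38/3,12) (10,12)]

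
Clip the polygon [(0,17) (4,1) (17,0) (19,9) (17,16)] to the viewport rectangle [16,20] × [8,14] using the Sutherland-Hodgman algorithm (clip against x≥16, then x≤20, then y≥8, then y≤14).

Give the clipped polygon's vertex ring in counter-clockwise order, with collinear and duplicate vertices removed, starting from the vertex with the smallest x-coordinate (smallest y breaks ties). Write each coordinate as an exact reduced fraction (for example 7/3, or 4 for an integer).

1. After x ≥ 16: [(16,273/17) (16,1/13) (17,0) (19,9) (17,16)]
2. After x ≤ 20: [(16,273/17) (16,1/13) (17,0) (19,9) (17,16)]
3. After y ≥ 8: [(16,273/17) (16,8) (169/9,8) (19,9) (17,16)]
4. After y ≤ 14: [(16,14) (16,8) (169/9,8) (19,9) (123/7,14)]
5. Canonical ring: [(16,8) (169/9,8) (19,9) (123/7,14) (16,14)]

Clipped polygon: [(16,8) (169/9,8) (19,9) (123/7,14) (16,14)]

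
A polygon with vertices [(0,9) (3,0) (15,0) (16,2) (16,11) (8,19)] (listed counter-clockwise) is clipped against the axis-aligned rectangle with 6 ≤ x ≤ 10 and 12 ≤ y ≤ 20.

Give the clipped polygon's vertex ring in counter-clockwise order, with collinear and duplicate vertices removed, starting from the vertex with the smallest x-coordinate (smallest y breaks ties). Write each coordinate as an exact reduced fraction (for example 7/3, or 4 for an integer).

1. After x ≥ 6: [(6,33/2) (6,0) (15,0) (16,2) (16,11) (8,19)]
2. After x ≤ 10: [(6,33/2) (6,0) (10,0) (10,17) (8,19)]
3. After y ≥ 12: [(6,33/2) (6,12) (10,12) (10,17) (8,19)]
4. After y ≤ 20: [(6,33/2) (6,12) (10,12) (10,17) (8,19)]
5. Canonical ring: [(6,12) (10,12) (10,17) (8,19) (6,33/2)]

Clipped polygon: [(6,12) (10,12) (10,17) (8,19) (6,33/2)]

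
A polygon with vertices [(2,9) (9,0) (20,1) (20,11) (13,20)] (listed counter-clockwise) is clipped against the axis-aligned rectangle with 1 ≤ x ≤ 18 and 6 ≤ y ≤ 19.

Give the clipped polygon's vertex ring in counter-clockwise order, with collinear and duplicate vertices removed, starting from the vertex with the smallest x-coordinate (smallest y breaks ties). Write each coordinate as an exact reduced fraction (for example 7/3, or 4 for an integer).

Clipped polygon: [(2,9) (13/3,6) (18,6) (18,95/7) (124/9,19) (12,19)]

1. After x ≥ 1: [(2,9) (9,0) (20,1) (20,11) (13,20)]
2. After x ≤ 18: [(2,9) (9,0) (18,9/11) (18,95/7) (13,20)]
3. After y ≥ 6: [(2,9) (13/3,6) (18,6) (18,95/7) (13,20)]
4. After y ≤ 19: [(12,19) (2,9) (13/3,6) (18,6) (18,95/7) (124/9,19)]
5. Canonical ring: [(2,9) (13/3,6) (18,6) (18,95/7) (124/9,19) (12,19)]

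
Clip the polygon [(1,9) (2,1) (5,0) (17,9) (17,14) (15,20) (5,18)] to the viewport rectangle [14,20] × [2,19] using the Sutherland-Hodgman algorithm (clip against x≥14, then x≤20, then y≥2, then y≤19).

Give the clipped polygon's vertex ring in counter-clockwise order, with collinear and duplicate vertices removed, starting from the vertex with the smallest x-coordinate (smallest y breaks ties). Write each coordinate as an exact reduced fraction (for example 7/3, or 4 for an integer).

Clipped polygon: [(14,27/4) (17,9) (17,14) (46/3,19) (14,19)]

1. After x ≥ 14: [(14,27/4) (17,9) (17,14) (15,20) (14,99/5)]
2. After x ≤ 20: [(14,27/4) (17,9) (17,14) (15,20) (14,99/5)]
3. After y ≥ 2: [(14,27/4) (17,9) (17,14) (15,20) (14,99/5)]
4. After y ≤ 19: [(14,19) (14,27/4) (17,9) (17,14) (46/3,19)]
5. Canonical ring: [(14,27/4) (17,9) (17,14) (46/3,19) (14,19)]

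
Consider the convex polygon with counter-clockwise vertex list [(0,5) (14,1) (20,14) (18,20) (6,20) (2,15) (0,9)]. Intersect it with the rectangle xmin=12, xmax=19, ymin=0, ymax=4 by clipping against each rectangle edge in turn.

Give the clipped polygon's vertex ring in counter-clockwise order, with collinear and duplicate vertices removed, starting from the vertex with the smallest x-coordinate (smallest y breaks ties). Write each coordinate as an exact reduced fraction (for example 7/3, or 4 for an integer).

1. After x ≥ 12: [(12,11/7) (14,1) (20,14) (18,20) (12,20)]
2. After x ≤ 19: [(12,11/7) (14,1) (19,71/6) (19,17) (18,20) (12,20)]
3. After y ≥ 0: [(12,11/7) (14,1) (19,71/6) (19,17) (18,20) (12,20)]
4. After y ≤ 4: [(12,4) (12,11/7) (14,1) (200/13,4)]
5. Canonical ring: [(12,11/7) (14,1) (200/13,4) (12,4)]

Clipped polygon: [(12,11/7) (14,1) (200/13,4) (12,4)]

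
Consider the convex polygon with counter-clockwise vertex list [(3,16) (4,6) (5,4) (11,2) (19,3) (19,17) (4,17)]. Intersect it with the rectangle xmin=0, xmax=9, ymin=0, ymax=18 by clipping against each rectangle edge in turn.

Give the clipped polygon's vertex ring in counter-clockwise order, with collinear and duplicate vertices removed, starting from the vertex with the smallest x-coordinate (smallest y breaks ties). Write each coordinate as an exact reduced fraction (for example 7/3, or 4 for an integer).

Clipped polygon: [(3,16) (4,6) (5,4) (9,8/3) (9,17) (4,17)]

1. After x ≥ 0: [(3,16) (4,6) (5,4) (11,2) (19,3) (19,17) (4,17)]
2. After x ≤ 9: [(3,16) (4,6) (5,4) (9,8/3) (9,17) (4,17)]
3. After y ≥ 0: [(3,16) (4,6) (5,4) (9,8/3) (9,17) (4,17)]
4. After y ≤ 18: [(3,16) (4,6) (5,4) (9,8/3) (9,17) (4,17)]
5. Canonical ring: [(3,16) (4,6) (5,4) (9,8/3) (9,17) (4,17)]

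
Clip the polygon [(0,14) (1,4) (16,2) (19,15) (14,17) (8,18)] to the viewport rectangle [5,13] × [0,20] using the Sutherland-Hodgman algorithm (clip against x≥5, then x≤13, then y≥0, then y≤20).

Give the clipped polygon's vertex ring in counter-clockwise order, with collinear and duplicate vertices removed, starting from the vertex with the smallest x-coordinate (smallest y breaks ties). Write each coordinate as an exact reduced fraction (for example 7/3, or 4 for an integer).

Clipped polygon: [(5,52/15) (13,12/5) (13,103/6) (8,18) (5,33/2)]

1. After x ≥ 5: [(5,33/2) (5,52/15) (16,2) (19,15) (14,17) (8,18)]
2. After x ≤ 13: [(5,33/2) (5,52/15) (13,12/5) (13,103/6) (8,18)]
3. After y ≥ 0: [(5,33/2) (5,52/15) (13,12/5) (13,103/6) (8,18)]
4. After y ≤ 20: [(5,33/2) (5,52/15) (13,12/5) (13,103/6) (8,18)]
5. Canonical ring: [(5,52/15) (13,12/5) (13,103/6) (8,18) (5,33/2)]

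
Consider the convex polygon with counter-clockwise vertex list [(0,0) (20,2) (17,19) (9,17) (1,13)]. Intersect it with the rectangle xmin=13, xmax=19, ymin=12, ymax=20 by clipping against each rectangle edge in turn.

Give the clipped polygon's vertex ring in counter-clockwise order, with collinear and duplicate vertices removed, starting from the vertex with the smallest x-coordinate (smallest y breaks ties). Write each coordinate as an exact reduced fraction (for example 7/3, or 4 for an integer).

Clipped polygon: [(13,12) (310/17,12) (17,19) (13,18)]

1. After x ≥ 13: [(13,13/10) (20,2) (17,19) (13,18)]
2. After x ≤ 19: [(13,13/10) (19,19/10) (19,23/3) (17,19) (13,18)]
3. After y ≥ 12: [(13,12) (310/17,12) (17,19) (13,18)]
4. After y ≤ 20: [(13,12) (310/17,12) (17,19) (13,18)]
5. Canonical ring: [(13,12) (310/17,12) (17,19) (13,18)]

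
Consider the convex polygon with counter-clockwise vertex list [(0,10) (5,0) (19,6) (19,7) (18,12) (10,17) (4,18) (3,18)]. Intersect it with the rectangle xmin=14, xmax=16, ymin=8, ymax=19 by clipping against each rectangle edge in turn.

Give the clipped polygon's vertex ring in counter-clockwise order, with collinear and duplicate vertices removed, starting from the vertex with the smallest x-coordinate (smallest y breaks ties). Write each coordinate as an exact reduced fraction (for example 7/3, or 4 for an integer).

Clipped polygon: [(14,8) (16,8) (16,53/4) (14,29/2)]

1. After x ≥ 14: [(14,27/7) (19,6) (19,7) (18,12) (14,29/2)]
2. After x ≤ 16: [(14,27/7) (16,33/7) (16,53/4) (14,29/2)]
3. After y ≥ 8: [(14,8) (16,8) (16,53/4) (14,29/2)]
4. After y ≤ 19: [(14,8) (16,8) (16,53/4) (14,29/2)]
5. Canonical ring: [(14,8) (16,8) (16,53/4) (14,29/2)]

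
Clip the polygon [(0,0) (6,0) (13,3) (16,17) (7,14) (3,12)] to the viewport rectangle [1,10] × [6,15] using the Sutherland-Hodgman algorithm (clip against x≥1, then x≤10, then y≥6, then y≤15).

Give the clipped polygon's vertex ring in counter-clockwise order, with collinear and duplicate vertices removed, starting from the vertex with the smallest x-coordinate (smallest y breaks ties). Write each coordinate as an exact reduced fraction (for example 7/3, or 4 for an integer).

1. After x ≥ 1: [(1,4) (1,0) (6,0) (13,3) (16,17) (7,14) (3,12)]
2. After x ≤ 10: [(1,4) (1,0) (6,0) (10,12/7) (10,15) (7,14) (3,12)]
3. After y ≥ 6: [(3/2,6) (10,6) (10,15) (7,14) (3,12)]
4. After y ≤ 15: [(3/2,6) (10,6) (10,15) (7,14) (3,12)]
5. Canonical ring: [(3/2,6) (10,6) (10,15) (7,14) (3,12)]

Clipped polygon: [(3/2,6) (10,6) (10,15) (7,14) (3,12)]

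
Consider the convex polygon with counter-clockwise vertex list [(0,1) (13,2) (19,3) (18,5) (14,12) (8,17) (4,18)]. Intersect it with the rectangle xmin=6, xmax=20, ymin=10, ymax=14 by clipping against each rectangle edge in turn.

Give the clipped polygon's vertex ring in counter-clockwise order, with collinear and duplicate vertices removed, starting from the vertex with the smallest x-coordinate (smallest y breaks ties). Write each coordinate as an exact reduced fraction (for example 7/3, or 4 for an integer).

1. After x ≥ 6: [(6,19/13) (13,2) (19,3) (18,5) (14,12) (8,17) (6,35/2)]
2. After x ≤ 20: [(6,19/13) (13,2) (19,3) (18,5) (14,12) (8,17) (6,35/2)]
3. After y ≥ 10: [(6,10) (106/7,10) (14,12) (8,17) (6,35/2)]
4. After y ≤ 14: [(6,14) (6,10) (106/7,10) (14,12) (58/5,14)]
5. Canonical ring: [(6,10) (106/7,10) (14,12) (58/5,14) (6,14)]

Clipped polygon: [(6,10) (106/7,10) (14,12) (58/5,14) (6,14)]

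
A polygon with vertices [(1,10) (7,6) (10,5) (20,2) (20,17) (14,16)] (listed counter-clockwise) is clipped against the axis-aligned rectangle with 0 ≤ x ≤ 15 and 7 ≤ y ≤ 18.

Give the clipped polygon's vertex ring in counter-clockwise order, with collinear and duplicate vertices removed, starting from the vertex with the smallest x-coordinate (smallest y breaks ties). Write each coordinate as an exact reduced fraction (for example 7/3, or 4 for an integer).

1. After x ≥ 0: [(1,10) (7,6) (10,5) (20,2) (20,17) (14,16)]
2. After x ≤ 15: [(1,10) (7,6) (10,5) (15,7/2) (15,97/6) (14,16)]
3. After y ≥ 7: [(1,10) (11/2,7) (15,7) (15,97/6) (14,16)]
4. After y ≤ 18: [(1,10) (11/2,7) (15,7) (15,97/6) (14,16)]
5. Canonical ring: [(1,10) (11/2,7) (15,7) (15,97/6) (14,16)]

Clipped polygon: [(1,10) (11/2,7) (15,7) (15,97/6) (14,16)]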